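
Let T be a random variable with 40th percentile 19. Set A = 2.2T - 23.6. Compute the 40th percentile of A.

40th percentile of A = 18.2

Since a = 2.2 > 0 the transformation is increasing, so the 40th percentile of A = a·(P_{40} of T) + b = 2.2·19 + (-23.6) = 18.2.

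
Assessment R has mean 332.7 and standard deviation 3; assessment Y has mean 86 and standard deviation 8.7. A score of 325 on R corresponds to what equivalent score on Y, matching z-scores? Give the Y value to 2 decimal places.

Y = 63.67

z = (325 − 332.7)/3 ≈ -2.5667.
Y = 86 + z·8.7 = 86 + (325 − 332.7)·8.7/3 = 63.67.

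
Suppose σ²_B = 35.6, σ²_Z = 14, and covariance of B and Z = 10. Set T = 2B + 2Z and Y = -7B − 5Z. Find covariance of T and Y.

covariance of T and Y = -878.4

By bilinearity, covariance of T and Y = ac·σ²_B + bd·σ²_Z + (ad+bc)·covariance of B and Z, with a=2, b=2, c=-7, d=-5.
ac·σ²_B = 2·(-7)·35.6 = -498.4
bd·σ²_Z = 2·(-5)·14 = -140
(ad+bc)·covariance of B and Z = (-24)·10 = -240
covariance of T and Y = -498.4 + (-140) + (-240) = -878.4.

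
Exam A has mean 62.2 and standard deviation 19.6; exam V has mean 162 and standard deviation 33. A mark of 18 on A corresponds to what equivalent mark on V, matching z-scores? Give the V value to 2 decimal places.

V = 87.58

z = (18 − 62.2)/19.6 ≈ -2.2551.
V = 162 + z·33 = 162 + (18 − 62.2)·33/19.6 ≈ 87.58.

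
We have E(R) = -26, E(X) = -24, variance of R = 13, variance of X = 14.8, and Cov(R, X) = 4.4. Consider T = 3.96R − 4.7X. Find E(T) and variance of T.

E(T) = 3.96·E(R) + (-4.7)·E(X) = 3.96·(-26) + (-4.7)·(-24) = 9.84.
variance of T = a²·variance of R + b²·variance of X + 2ab·Cov(R, X) with a = 3.96, b = -4.7.
= 3.96²·13 + (-4.7)²·14.8 + 2·3.96·(-4.7)·4.4
= 203.8608 + 326.932 + (-163.7856) = 367.0072.

E(T) = 9.84, variance of T = 367.0072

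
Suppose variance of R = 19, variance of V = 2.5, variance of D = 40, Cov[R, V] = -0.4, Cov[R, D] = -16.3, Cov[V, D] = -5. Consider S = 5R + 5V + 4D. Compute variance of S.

variance of S = a²·variance of R + b²·variance of V + c²·variance of D + 2ab·Cov[R, V] + 2ac·Cov[R, D] + 2bc·Cov[V, D], with a = 5, b = 5, c = 4.
= 475 + 62.5 + 640 + (-20) + (-652) + (-200)
= 305.5.

variance of S = 305.5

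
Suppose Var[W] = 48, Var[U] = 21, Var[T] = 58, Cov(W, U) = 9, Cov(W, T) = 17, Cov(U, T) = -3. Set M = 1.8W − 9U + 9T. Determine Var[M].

Var[M] = 7299.72

Var[M] = a²·Var[W] + b²·Var[U] + c²·Var[T] + 2ab·Cov(W, U) + 2ac·Cov(W, T) + 2bc·Cov(U, T), with a = 1.8, b = -9, c = 9.
= 155.52 + 1701 + 4698 + (-291.6) + 550.8 + 486
= 7299.72.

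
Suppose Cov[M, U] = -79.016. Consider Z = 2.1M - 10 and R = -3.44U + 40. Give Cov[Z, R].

Cov[Z, R] = a·c·Cov[M, U] = 2.1·(-3.44)·(-79.016) = 570.811584. Additive constants drop out.

Cov[Z, R] = 570.811584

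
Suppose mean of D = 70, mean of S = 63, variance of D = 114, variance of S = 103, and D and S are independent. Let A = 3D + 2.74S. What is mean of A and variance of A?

mean of A = 382.62, variance of A = 1799.2828

mean of A = 3·mean of D + 2.74·mean of S = 3·70 + 2.74·63 = 382.62.
variance of A = a²·variance of D + b²·variance of S + 2ab·Cov[D, S] with a = 3, b = 2.74.
Independence gives Cov[D, S] = 0.
= 3²·114 + 2.74²·103 + 2·3·2.74·0
= 1026 + 773.2828 + 0 = 1799.2828.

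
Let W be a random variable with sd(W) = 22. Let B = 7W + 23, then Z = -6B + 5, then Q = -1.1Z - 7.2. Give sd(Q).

sd(B) = |7|·22 = 154.
sd(Z) = |-6|·154 = 924.
sd(Q) = |-1.1|·924 = 1016.4.

sd(Q) = 1016.4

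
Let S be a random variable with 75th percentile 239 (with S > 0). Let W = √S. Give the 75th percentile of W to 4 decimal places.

√S is increasing, so P_{75}(W) = g(P_{75}(S)) ≈ 15.4596.

75th percentile of W = 15.4596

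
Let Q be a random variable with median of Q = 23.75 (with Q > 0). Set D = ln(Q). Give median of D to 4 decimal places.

ln(Q) is monotone on this domain, so median of D = ln(23.75) ≈ 3.1676.

median of D = 3.1676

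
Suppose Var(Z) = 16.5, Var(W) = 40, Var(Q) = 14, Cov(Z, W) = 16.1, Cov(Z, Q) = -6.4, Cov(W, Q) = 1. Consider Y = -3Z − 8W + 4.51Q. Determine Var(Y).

Var(Y) = 3867.0854

Var(Y) = a²·Var(Z) + b²·Var(W) + c²·Var(Q) + 2ab·Cov(Z, W) + 2ac·Cov(Z, Q) + 2bc·Cov(W, Q), with a = -3, b = -8, c = 4.51.
= 148.5 + 2560 + 284.7614 + 772.8 + 173.184 + (-72.16)
= 3867.0854.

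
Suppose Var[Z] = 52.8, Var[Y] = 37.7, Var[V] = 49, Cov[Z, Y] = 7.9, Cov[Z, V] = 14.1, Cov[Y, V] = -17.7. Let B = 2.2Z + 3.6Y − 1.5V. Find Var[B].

Var[B] = 1077.63

Var[B] = a²·Var[Z] + b²·Var[Y] + c²·Var[V] + 2ab·Cov[Z, Y] + 2ac·Cov[Z, V] + 2bc·Cov[Y, V], with a = 2.2, b = 3.6, c = -1.5.
= 255.552 + 488.592 + 110.25 + 125.136 + (-93.06) + 191.16
= 1077.63.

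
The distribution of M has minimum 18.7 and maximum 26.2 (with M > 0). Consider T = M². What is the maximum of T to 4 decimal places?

max(T) = 686.44

M² is increasing on this domain, so max(T) comes from max(M) = 26.2: max(T) = square(26.2) = 686.44.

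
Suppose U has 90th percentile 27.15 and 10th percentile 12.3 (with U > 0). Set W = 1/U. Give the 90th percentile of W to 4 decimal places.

90th percentile of W = 0.0813

1/U is decreasing on U > 0, so percentile order reverses: P_{90}(W) uses P_{10}(U) = 12.3.
P_{90}(W) = 1/12.3 ≈ 0.0813.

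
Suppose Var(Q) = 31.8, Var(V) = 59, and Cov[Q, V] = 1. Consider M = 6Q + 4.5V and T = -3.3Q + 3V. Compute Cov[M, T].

By bilinearity, Cov[M, T] = ac·Var(Q) + bd·Var(V) + (ad+bc)·Cov[Q, V], with a=6, b=4.5, c=-3.3, d=3.
ac·Var(Q) = 6·(-3.3)·31.8 = -629.64
bd·Var(V) = 4.5·3·59 = 796.5
(ad+bc)·Cov[Q, V] = (3.15)·1 = 3.15
Cov[M, T] = -629.64 + 796.5 + 3.15 = 170.01.

Cov[M, T] = 170.01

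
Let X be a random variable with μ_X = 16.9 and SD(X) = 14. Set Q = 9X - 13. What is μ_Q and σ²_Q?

Q = 9X - 13 is linear with a = 9, b = -13.
μ_Q = a·μ_X + b = 9·16.9 + (-13) = 139.1.
σ²_X = 14² = 196.
σ²_Q = a²·σ²_X = 9²·196 = 15876 (the additive constant -13 does not affect variance).

μ_Q = 139.1, σ²_Q = 15876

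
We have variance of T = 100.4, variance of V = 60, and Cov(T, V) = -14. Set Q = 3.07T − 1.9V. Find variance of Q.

variance of Q = a²·variance of T + b²·variance of V + 2ab·Cov(T, V) with a = 3.07, b = -1.9.
= 3.07²·100.4 + (-1.9)²·60 + 2·3.07·(-1.9)·(-14)
= 946.25996 + 216.6 + 163.324 = 1326.18396.

variance of Q = 1326.18396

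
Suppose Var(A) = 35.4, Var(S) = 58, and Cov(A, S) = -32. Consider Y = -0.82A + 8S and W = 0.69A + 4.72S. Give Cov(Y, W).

Cov(Y, W) = 2117.26348

By bilinearity, Cov(Y, W) = ac·Var(A) + bd·Var(S) + (ad+bc)·Cov(A, S), with a=-0.82, b=8, c=0.69, d=4.72.
ac·Var(A) = (-0.82)·0.69·35.4 = -20.02932
bd·Var(S) = 8·4.72·58 = 2190.08
(ad+bc)·Cov(A, S) = (1.6496)·(-32) = -52.7872
Cov(Y, W) = -20.02932 + 2190.08 + (-52.7872) = 2117.26348.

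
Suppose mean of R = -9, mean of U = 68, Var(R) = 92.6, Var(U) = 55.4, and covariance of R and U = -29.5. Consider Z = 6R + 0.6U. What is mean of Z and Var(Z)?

mean of Z = -13.2, Var(Z) = 3141.144

mean of Z = 6·mean of R + 0.6·mean of U = 6·(-9) + 0.6·68 = -13.2.
Var(Z) = a²·Var(R) + b²·Var(U) + 2ab·covariance of R and U with a = 6, b = 0.6.
= 6²·92.6 + 0.6²·55.4 + 2·6·0.6·(-29.5)
= 3333.6 + 19.944 + (-212.4) = 3141.144.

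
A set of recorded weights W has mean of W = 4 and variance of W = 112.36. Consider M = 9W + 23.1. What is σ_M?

σ_M = 95.4

M = 9W + 23.1 is linear with a = 9, b = 23.1.
σ_W = √112.36 = 10.6.
σ_M = |a|·σ_W = |9|·10.6 = 95.4.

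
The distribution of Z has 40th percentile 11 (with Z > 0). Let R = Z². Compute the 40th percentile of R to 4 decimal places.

40th percentile of R = 121

Z² is increasing, so P_{40}(R) = g(P_{40}(Z)) = 121.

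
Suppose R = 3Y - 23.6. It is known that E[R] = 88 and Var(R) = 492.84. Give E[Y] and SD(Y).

E[Y] = 37.2, SD(Y) = 7.4

From R = 3Y - 23.6: E[R] = a·E[Y] + b, so E[Y] = (E[R] − b)/a = (88 − (-23.6))/3 = 37.2.
SD(R) = √492.84 = 22.2.
SD(R) = |a|·SD(Y), so SD(Y) = 22.2/|3| = 7.4.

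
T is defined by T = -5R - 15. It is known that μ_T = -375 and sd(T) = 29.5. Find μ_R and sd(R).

μ_R = 72, sd(R) = 5.9

From T = -5R - 15: μ_T = a·μ_R + b, so μ_R = (μ_T − b)/a = (-375 − (-15))/(-5) = 72.
sd(T) = |a|·sd(R), so sd(R) = 29.5/|-5| = 5.9.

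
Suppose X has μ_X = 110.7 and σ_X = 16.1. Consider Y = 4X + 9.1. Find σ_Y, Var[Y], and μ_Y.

Y = 4X + 9.1 is linear with a = 4, b = 9.1.
σ_Y = |a|·σ_X = |4|·16.1 = 64.4.
Var[X] = 16.1² = 259.21.
Var[Y] = a²·Var[X] = 4²·259.21 = 4147.36 (the additive constant 9.1 does not affect variance).
μ_Y = a·μ_X + b = 4·110.7 + 9.1 = 451.9.

σ_Y = 64.4, Var[Y] = 4147.36, μ_Y = 451.9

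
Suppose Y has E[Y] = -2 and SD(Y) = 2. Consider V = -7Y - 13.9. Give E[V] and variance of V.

E[V] = 0.1, variance of V = 196

V = -7Y - 13.9 is linear with a = -7, b = -13.9.
E[V] = a·E[Y] + b = (-7)·(-2) + (-13.9) = 0.1.
variance of Y = 2² = 4.
variance of V = a²·variance of Y = (-7)²·4 = 196 (the additive constant -13.9 does not affect variance).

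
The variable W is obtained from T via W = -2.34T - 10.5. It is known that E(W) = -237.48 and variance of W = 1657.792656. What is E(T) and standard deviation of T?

E(T) = 97, standard deviation of T = 17.4

From W = -2.34T - 10.5: E(W) = a·E(T) + b, so E(T) = (E(W) − b)/a = (-237.48 − (-10.5))/(-2.34) = 97.
standard deviation of W = √1657.792656 = 40.716.
standard deviation of W = |a|·standard deviation of T, so standard deviation of T = 40.716/|-2.34| = 17.4.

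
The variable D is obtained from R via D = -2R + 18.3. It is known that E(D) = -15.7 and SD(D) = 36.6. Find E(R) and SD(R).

From D = -2R + 18.3: E(D) = a·E(R) + b, so E(R) = (E(D) − b)/a = (-15.7 − 18.3)/(-2) = 17.
SD(D) = |a|·SD(R), so SD(R) = 36.6/|-2| = 18.3.

E(R) = 17, SD(R) = 18.3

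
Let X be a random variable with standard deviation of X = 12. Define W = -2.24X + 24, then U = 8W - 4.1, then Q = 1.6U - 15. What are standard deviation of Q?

standard deviation of W = |-2.24|·12 = 26.88.
standard deviation of U = |8|·26.88 = 215.04.
standard deviation of Q = |1.6|·215.04 = 344.064.

standard deviation of Q = 344.064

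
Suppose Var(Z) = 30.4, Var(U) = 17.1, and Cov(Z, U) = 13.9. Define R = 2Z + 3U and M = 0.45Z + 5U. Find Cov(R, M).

By bilinearity, Cov(R, M) = ac·Var(Z) + bd·Var(U) + (ad+bc)·Cov(Z, U), with a=2, b=3, c=0.45, d=5.
ac·Var(Z) = 2·0.45·30.4 = 27.36
bd·Var(U) = 3·5·17.1 = 256.5
(ad+bc)·Cov(Z, U) = (11.35)·13.9 = 157.765
Cov(R, M) = 27.36 + 256.5 + 157.765 = 441.625.

Cov(R, M) = 441.625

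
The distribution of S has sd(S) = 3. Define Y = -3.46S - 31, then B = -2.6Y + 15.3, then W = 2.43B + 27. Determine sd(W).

sd(Y) = |-3.46|·3 = 10.38.
sd(B) = |-2.6|·10.38 = 26.988.
sd(W) = |2.43|·26.988 = 65.58084.

sd(W) = 65.58084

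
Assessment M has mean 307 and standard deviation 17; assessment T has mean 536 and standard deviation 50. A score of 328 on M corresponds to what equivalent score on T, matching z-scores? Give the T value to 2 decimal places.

z = (328 − 307)/17 ≈ 1.2353.
T = 536 + z·50 = 536 + (328 − 307)·50/17 ≈ 597.76.

T = 597.76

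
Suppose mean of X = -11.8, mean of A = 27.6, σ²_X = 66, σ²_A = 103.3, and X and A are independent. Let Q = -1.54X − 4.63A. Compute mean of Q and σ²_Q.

mean of Q = -109.616, σ²_Q = 2370.95737

mean of Q = (-1.54)·mean of X + (-4.63)·mean of A = (-1.54)·(-11.8) + (-4.63)·27.6 = -109.616.
σ²_Q = a²·σ²_X + b²·σ²_A + 2ab·covariance of X and A with a = -1.54, b = -4.63.
Independence gives covariance of X and A = 0.
= (-1.54)²·66 + (-4.63)²·103.3 + 2·(-1.54)·(-4.63)·0
= 156.5256 + 2214.43177 + 0 = 2370.95737.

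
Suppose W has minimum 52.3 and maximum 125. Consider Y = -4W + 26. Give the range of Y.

Range(Y) = 290.8

Range of W = 125 − 52.3 = 72.7.
Range(Y) = |a|·Range(W) = |-4|·72.7 = 290.8.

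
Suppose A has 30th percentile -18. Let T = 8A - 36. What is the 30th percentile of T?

Since a = 8 > 0 the transformation is increasing, so the 30th percentile of T = a·(P_{30} of A) + b = 8·(-18) + (-36) = -180.

30th percentile of T = -180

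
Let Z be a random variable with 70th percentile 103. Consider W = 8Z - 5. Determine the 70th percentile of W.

70th percentile of W = 819

Since a = 8 > 0 the transformation is increasing, so the 70th percentile of W = a·(P_{70} of Z) + b = 8·103 + (-5) = 819.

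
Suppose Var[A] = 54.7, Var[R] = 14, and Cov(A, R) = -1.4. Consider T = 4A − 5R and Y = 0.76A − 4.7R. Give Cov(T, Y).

By bilinearity, Cov(T, Y) = ac·Var[A] + bd·Var[R] + (ad+bc)·Cov(A, R), with a=4, b=-5, c=0.76, d=-4.7.
ac·Var[A] = 4·0.76·54.7 = 166.288
bd·Var[R] = (-5)·(-4.7)·14 = 329
(ad+bc)·Cov(A, R) = (-22.6)·(-1.4) = 31.64
Cov(T, Y) = 166.288 + 329 + 31.64 = 526.928.

Cov(T, Y) = 526.928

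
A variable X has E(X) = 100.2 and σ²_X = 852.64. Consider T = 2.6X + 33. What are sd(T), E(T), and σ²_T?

T = 2.6X + 33 is linear with a = 2.6, b = 33.
sd(X) = √852.64 = 29.2.
sd(T) = |a|·sd(X) = |2.6|·29.2 = 75.92.
E(T) = a·E(X) + b = 2.6·100.2 + 33 = 293.52.
σ²_T = a²·σ²_X = 2.6²·852.64 = 5763.8464 (the additive constant 33 does not affect variance).

sd(T) = 75.92, E(T) = 293.52, σ²_T = 5763.8464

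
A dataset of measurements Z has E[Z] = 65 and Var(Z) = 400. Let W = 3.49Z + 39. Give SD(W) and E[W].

SD(W) = 69.8, E[W] = 265.85

W = 3.49Z + 39 is linear with a = 3.49, b = 39.
SD(Z) = √400 = 20.
SD(W) = |a|·SD(Z) = |3.49|·20 = 69.8.
E[W] = a·E[Z] + b = 3.49·65 + 39 = 265.85.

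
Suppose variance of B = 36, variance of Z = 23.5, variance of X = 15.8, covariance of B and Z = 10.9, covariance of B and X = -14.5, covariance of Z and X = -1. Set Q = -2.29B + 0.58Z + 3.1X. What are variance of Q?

variance of Q = a²·variance of B + b²·variance of Z + c²·variance of X + 2ab·covariance of B and Z + 2ac·covariance of B and X + 2bc·covariance of Z and X, with a = -2.29, b = 0.58, c = 3.1.
= 188.7876 + 7.9054 + 151.838 + (-28.95476) + 205.871 + (-3.596)
= 521.85124.

variance of Q = 521.85124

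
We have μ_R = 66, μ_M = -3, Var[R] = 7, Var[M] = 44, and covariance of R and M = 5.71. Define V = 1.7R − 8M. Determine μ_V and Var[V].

μ_V = 1.7·μ_R + (-8)·μ_M = 1.7·66 + (-8)·(-3) = 136.2.
Var[V] = a²·Var[R] + b²·Var[M] + 2ab·covariance of R and M with a = 1.7, b = -8.
= 1.7²·7 + (-8)²·44 + 2·1.7·(-8)·5.71
= 20.23 + 2816 + (-155.312) = 2680.918.

μ_V = 136.2, Var[V] = 2680.918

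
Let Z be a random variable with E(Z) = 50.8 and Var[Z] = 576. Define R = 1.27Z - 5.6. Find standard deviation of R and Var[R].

R = 1.27Z - 5.6 is linear with a = 1.27, b = -5.6.
standard deviation of Z = √576 = 24.
standard deviation of R = |a|·standard deviation of Z = |1.27|·24 = 30.48.
Var[R] = a²·Var[Z] = 1.27²·576 = 929.0304 (the additive constant -5.6 does not affect variance).

standard deviation of R = 30.48, Var[R] = 929.0304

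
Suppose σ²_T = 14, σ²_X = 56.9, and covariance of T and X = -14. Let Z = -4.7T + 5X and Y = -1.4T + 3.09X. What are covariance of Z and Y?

covariance of Z and Y = 1272.547

By bilinearity, covariance of Z and Y = ac·σ²_T + bd·σ²_X + (ad+bc)·covariance of T and X, with a=-4.7, b=5, c=-1.4, d=3.09.
ac·σ²_T = (-4.7)·(-1.4)·14 = 92.12
bd·σ²_X = 5·3.09·56.9 = 879.105
(ad+bc)·covariance of T and X = (-21.523)·(-14) = 301.322
covariance of Z and Y = 92.12 + 879.105 + 301.322 = 1272.547.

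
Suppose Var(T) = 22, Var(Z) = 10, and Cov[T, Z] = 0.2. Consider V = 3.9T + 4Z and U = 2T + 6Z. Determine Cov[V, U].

By bilinearity, Cov[V, U] = ac·Var(T) + bd·Var(Z) + (ad+bc)·Cov[T, Z], with a=3.9, b=4, c=2, d=6.
ac·Var(T) = 3.9·2·22 = 171.6
bd·Var(Z) = 4·6·10 = 240
(ad+bc)·Cov[T, Z] = (31.4)·0.2 = 6.28
Cov[V, U] = 171.6 + 240 + 6.28 = 417.88.

Cov[V, U] = 417.88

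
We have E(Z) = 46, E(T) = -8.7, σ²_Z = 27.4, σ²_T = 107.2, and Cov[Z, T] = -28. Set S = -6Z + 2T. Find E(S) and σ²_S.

E(S) = (-6)·E(Z) + 2·E(T) = (-6)·46 + 2·(-8.7) = -293.4.
σ²_S = a²·σ²_Z + b²·σ²_T + 2ab·Cov[Z, T] with a = -6, b = 2.
= (-6)²·27.4 + 2²·107.2 + 2·(-6)·2·(-28)
= 986.4 + 428.8 + 672 = 2087.2.

E(S) = -293.4, σ²_S = 2087.2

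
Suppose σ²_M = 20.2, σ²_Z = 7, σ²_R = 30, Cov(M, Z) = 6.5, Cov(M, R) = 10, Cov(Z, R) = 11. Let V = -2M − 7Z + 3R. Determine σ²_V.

σ²_V = 293.8

σ²_V = a²·σ²_M + b²·σ²_Z + c²·σ²_R + 2ab·Cov(M, Z) + 2ac·Cov(M, R) + 2bc·Cov(Z, R), with a = -2, b = -7, c = 3.
= 80.8 + 343 + 270 + 182 + (-120) + (-462)
= 293.8.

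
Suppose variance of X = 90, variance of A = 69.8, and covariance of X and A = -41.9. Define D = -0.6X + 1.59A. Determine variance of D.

variance of D = 288.80658

variance of D = a²·variance of X + b²·variance of A + 2ab·covariance of X and A with a = -0.6, b = 1.59.
= (-0.6)²·90 + 1.59²·69.8 + 2·(-0.6)·1.59·(-41.9)
= 32.4 + 176.46138 + 79.9452 = 288.80658.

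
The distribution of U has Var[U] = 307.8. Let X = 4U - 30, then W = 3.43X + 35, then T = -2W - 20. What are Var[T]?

Var[X] = 4²·307.8 = 4924.8.
Var[W] = 3.43²·4924.8 = 57939.77952.
Var[T] = (-2)²·57939.77952 = 231759.11808.

Var[T] = 231759.11808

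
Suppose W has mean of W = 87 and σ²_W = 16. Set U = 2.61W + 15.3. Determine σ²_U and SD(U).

σ²_U = 108.9936, SD(U) = 10.44

U = 2.61W + 15.3 is linear with a = 2.61, b = 15.3.
σ²_U = a²·σ²_W = 2.61²·16 = 108.9936 (the additive constant 15.3 does not affect variance).
SD(W) = √16 = 4.
SD(U) = |a|·SD(W) = |2.61|·4 = 10.44.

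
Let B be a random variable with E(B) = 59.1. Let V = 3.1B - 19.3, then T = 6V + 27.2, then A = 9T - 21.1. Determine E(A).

E(V) = 3.1·59.1 + (-19.3) = 163.91.
E(T) = 6·163.91 + 27.2 = 1010.66.
E(A) = 9·1010.66 + (-21.1) = 9074.84.

E(A) = 9074.84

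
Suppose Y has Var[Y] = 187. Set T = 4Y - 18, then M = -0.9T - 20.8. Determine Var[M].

Var[T] = 4²·187 = 2992.
Var[M] = (-0.9)²·2992 = 2423.52.

Var[M] = 2423.52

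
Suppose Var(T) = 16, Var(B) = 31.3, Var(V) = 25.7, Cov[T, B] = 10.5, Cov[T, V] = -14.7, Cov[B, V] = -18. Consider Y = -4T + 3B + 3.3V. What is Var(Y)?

Var(Y) = 597.253

Var(Y) = a²·Var(T) + b²·Var(B) + c²·Var(V) + 2ab·Cov[T, B] + 2ac·Cov[T, V] + 2bc·Cov[B, V], with a = -4, b = 3, c = 3.3.
= 256 + 281.7 + 279.873 + (-252) + 388.08 + (-356.4)
= 597.253.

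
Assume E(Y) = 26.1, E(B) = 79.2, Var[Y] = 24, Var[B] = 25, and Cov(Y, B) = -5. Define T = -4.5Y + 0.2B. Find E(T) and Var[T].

E(T) = (-4.5)·E(Y) + 0.2·E(B) = (-4.5)·26.1 + 0.2·79.2 = -101.61.
Var[T] = a²·Var[Y] + b²·Var[B] + 2ab·Cov(Y, B) with a = -4.5, b = 0.2.
= (-4.5)²·24 + 0.2²·25 + 2·(-4.5)·0.2·(-5)
= 486 + 1 + 9 = 496.

E(T) = -101.61, Var[T] = 496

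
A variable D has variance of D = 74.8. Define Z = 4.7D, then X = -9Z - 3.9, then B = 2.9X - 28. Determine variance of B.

variance of Z = 4.7²·74.8 = 1652.332.
variance of X = (-9)²·1652.332 = 133838.892.
variance of B = 2.9²·133838.892 = 1125585.08172.

variance of B = 1125585.08172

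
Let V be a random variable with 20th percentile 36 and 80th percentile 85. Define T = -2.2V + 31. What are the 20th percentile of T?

Since a = -2.2 < 0 the transformation is decreasing, reversing order: the 20th percentile of T corresponds to the 80th percentile of V.
So P_{20}(T) = a·P_{80}(V) + b = (-2.2)·85 + 31 = -156.

20th percentile of T = -156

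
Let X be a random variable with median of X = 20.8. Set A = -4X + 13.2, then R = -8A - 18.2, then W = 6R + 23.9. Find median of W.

median of W = 3274.7

median of A = (-4)·20.8 + 13.2 = -70.
median of R = (-8)·(-70) + (-18.2) = 541.8.
median of W = 6·541.8 + 23.9 = 3274.7.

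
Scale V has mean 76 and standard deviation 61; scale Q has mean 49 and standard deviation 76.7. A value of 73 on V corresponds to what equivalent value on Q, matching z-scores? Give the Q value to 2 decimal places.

Q = 45.23

z = (73 − 76)/61 ≈ -0.0492.
Q = 49 + z·76.7 = 49 + (73 − 76)·76.7/61 ≈ 45.23.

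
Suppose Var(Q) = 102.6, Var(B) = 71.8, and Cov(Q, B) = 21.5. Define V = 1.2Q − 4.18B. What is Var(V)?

Var(V) = a²·Var(Q) + b²·Var(B) + 2ab·Cov(Q, B) with a = 1.2, b = -4.18.
= 1.2²·102.6 + (-4.18)²·71.8 + 2·1.2·(-4.18)·21.5
= 147.744 + 1254.51832 + (-215.688) = 1186.57432.

Var(V) = 1186.57432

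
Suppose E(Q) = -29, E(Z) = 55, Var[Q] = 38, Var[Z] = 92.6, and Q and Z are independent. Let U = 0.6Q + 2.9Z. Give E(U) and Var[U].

E(U) = 0.6·E(Q) + 2.9·E(Z) = 0.6·(-29) + 2.9·55 = 142.1.
Var[U] = a²·Var[Q] + b²·Var[Z] + 2ab·covariance of Q and Z with a = 0.6, b = 2.9.
Independence gives covariance of Q and Z = 0.
= 0.6²·38 + 2.9²·92.6 + 2·0.6·2.9·0
= 13.68 + 778.766 + 0 = 792.446.

E(U) = 142.1, Var[U] = 792.446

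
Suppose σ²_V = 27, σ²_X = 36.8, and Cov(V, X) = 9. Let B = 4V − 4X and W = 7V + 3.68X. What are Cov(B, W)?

By bilinearity, Cov(B, W) = ac·σ²_V + bd·σ²_X + (ad+bc)·Cov(V, X), with a=4, b=-4, c=7, d=3.68.
ac·σ²_V = 4·7·27 = 756
bd·σ²_X = (-4)·3.68·36.8 = -541.696
(ad+bc)·Cov(V, X) = (-13.28)·9 = -119.52
Cov(B, W) = 756 + (-541.696) + (-119.52) = 94.784.

Cov(B, W) = 94.784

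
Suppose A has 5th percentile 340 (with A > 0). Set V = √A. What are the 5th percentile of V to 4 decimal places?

5th percentile of V = 18.4391

√A is increasing, so P_{5}(V) = g(P_{5}(A)) ≈ 18.4391.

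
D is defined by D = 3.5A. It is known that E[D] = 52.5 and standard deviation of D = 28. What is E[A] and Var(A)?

From D = 3.5A: E[D] = a·E[A] + b, so E[A] = (E[D] − b)/a = (52.5 − 0)/3.5 = 15.
Var(D) = 28² = 784.
Var(D) = a²·Var(A), so Var(A) = 784/3.5² = 64.

E[A] = 15, Var(A) = 64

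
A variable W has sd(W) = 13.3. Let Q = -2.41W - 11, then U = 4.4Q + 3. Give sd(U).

sd(Q) = |-2.41|·13.3 = 32.053.
sd(U) = |4.4|·32.053 = 141.0332.

sd(U) = 141.0332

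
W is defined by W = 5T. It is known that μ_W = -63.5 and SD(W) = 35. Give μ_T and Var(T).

μ_T = -12.7, Var(T) = 49

From W = 5T: μ_W = a·μ_T + b, so μ_T = (μ_W − b)/a = (-63.5 − 0)/5 = -12.7.
Var(W) = 35² = 1225.
Var(W) = a²·Var(T), so Var(T) = 1225/5² = 49.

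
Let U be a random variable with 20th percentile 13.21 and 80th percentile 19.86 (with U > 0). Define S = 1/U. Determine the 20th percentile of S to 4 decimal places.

1/U is decreasing on U > 0, so percentile order reverses: P_{20}(S) uses P_{80}(U) = 19.86.
P_{20}(S) = 1/19.86 ≈ 0.0504.

20th percentile of S = 0.0504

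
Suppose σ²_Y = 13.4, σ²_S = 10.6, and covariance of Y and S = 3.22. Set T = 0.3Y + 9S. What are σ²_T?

σ²_T = a²·σ²_Y + b²·σ²_S + 2ab·covariance of Y and S with a = 0.3, b = 9.
= 0.3²·13.4 + 9²·10.6 + 2·0.3·9·3.22
= 1.206 + 858.6 + 17.388 = 877.194.

σ²_T = 877.194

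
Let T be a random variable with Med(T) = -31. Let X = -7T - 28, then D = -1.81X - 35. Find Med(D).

Med(D) = -377.09

Med(X) = (-7)·(-31) + (-28) = 189.
Med(D) = (-1.81)·189 + (-35) = -377.09.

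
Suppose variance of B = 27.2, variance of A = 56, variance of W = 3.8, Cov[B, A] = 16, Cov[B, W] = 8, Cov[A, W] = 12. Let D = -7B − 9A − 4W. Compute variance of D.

variance of D = a²·variance of B + b²·variance of A + c²·variance of W + 2ab·Cov[B, A] + 2ac·Cov[B, W] + 2bc·Cov[A, W], with a = -7, b = -9, c = -4.
= 1332.8 + 4536 + 60.8 + 2016 + 448 + 864
= 9257.6.

variance of D = 9257.6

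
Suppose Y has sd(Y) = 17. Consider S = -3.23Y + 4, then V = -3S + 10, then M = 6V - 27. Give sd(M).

sd(S) = |-3.23|·17 = 54.91.
sd(V) = |-3|·54.91 = 164.73.
sd(M) = |6|·164.73 = 988.38.

sd(M) = 988.38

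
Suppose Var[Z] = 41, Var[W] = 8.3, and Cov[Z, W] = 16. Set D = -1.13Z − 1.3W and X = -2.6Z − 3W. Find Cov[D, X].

By bilinearity, Cov[D, X] = ac·Var[Z] + bd·Var[W] + (ad+bc)·Cov[Z, W], with a=-1.13, b=-1.3, c=-2.6, d=-3.
ac·Var[Z] = (-1.13)·(-2.6)·41 = 120.458
bd·Var[W] = (-1.3)·(-3)·8.3 = 32.37
(ad+bc)·Cov[Z, W] = (6.77)·16 = 108.32
Cov[D, X] = 120.458 + 32.37 + 108.32 = 261.148.

Cov[D, X] = 261.148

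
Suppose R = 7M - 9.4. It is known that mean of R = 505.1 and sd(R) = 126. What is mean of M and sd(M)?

mean of M = 73.5, sd(M) = 18

From R = 7M - 9.4: mean of R = a·mean of M + b, so mean of M = (mean of R − b)/a = (505.1 − (-9.4))/7 = 73.5.
sd(R) = |a|·sd(M), so sd(M) = 126/|7| = 18.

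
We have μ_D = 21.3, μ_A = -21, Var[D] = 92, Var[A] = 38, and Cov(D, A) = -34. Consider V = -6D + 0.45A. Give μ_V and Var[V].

μ_V = (-6)·μ_D + 0.45·μ_A = (-6)·21.3 + 0.45·(-21) = -137.25.
Var[V] = a²·Var[D] + b²·Var[A] + 2ab·Cov(D, A) with a = -6, b = 0.45.
= (-6)²·92 + 0.45²·38 + 2·(-6)·0.45·(-34)
= 3312 + 7.695 + 183.6 = 3503.295.

μ_V = -137.25, Var[V] = 3503.295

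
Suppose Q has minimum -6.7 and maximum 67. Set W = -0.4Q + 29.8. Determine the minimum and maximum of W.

min(W) = 3, max(W) = 32.48

a = -0.4 < 0, so order reverses: min(W) = a·max(Q)+b = (-0.4)·67 + 29.8 = 3; max(W) = a·min(Q)+b = (-0.4)·(-6.7) + 29.8 = 32.48.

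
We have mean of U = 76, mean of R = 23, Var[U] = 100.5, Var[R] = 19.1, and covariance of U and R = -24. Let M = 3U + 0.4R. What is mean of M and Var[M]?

mean of M = 237.2, Var[M] = 849.956

mean of M = 3·mean of U + 0.4·mean of R = 3·76 + 0.4·23 = 237.2.
Var[M] = a²·Var[U] + b²·Var[R] + 2ab·covariance of U and R with a = 3, b = 0.4.
= 3²·100.5 + 0.4²·19.1 + 2·3·0.4·(-24)
= 904.5 + 3.056 + (-57.6) = 849.956.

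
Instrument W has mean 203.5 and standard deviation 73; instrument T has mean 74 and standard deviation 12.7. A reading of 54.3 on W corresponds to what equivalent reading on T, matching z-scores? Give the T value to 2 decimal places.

z = (54.3 − 203.5)/73 ≈ -2.0438.
T = 74 + z·12.7 = 74 + (54.3 − 203.5)·12.7/73 ≈ 48.04.

T = 48.04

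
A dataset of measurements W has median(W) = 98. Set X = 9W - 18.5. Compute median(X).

A linear map preserves order up to sign, so median(X) = a·median(W) + b = 9·98 + (-18.5) = 863.5.

median(X) = 863.5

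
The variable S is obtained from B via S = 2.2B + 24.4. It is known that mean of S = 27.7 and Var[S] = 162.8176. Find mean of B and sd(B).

mean of B = 1.5, sd(B) = 5.8

From S = 2.2B + 24.4: mean of S = a·mean of B + b, so mean of B = (mean of S − b)/a = (27.7 − 24.4)/2.2 = 1.5.
sd(S) = √162.8176 = 12.76.
sd(S) = |a|·sd(B), so sd(B) = 12.76/|2.2| = 5.8.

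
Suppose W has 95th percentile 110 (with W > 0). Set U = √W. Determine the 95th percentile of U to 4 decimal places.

√W is increasing, so P_{95}(U) = g(P_{95}(W)) ≈ 10.4881.

95th percentile of U = 10.4881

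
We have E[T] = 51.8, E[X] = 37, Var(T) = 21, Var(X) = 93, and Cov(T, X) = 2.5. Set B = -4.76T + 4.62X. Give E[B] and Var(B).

E[B] = -75.628, Var(B) = 2350.8828

E[B] = (-4.76)·E[T] + 4.62·E[X] = (-4.76)·51.8 + 4.62·37 = -75.628.
Var(B) = a²·Var(T) + b²·Var(X) + 2ab·Cov(T, X) with a = -4.76, b = 4.62.
= (-4.76)²·21 + 4.62²·93 + 2·(-4.76)·4.62·2.5
= 475.8096 + 1985.0292 + (-109.956) = 2350.8828.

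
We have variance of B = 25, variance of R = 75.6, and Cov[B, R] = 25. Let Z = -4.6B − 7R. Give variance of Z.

variance of Z = 5843.4

variance of Z = a²·variance of B + b²·variance of R + 2ab·Cov[B, R] with a = -4.6, b = -7.
= (-4.6)²·25 + (-7)²·75.6 + 2·(-4.6)·(-7)·25
= 529 + 3704.4 + 1610 = 5843.4.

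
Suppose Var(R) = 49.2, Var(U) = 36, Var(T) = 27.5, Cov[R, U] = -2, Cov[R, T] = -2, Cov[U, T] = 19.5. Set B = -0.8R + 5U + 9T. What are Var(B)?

Var(B) = 4958.788

Var(B) = a²·Var(R) + b²·Var(U) + c²·Var(T) + 2ab·Cov[R, U] + 2ac·Cov[R, T] + 2bc·Cov[U, T], with a = -0.8, b = 5, c = 9.
= 31.488 + 900 + 2227.5 + 16 + 28.8 + 1755
= 4958.788.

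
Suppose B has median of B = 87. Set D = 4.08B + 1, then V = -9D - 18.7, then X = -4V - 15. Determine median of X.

median of D = 4.08·87 + 1 = 355.96.
median of V = (-9)·355.96 + (-18.7) = -3222.34.
median of X = (-4)·(-3222.34) + (-15) = 12874.36.

median of X = 12874.36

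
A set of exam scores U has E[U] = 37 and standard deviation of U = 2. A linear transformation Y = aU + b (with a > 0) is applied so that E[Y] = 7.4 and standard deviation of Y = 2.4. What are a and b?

standard deviation of Y = a·standard deviation of U (a > 0), so a = 2.4/2 = 1.2.
E[Y] = a·E[U] + b, so b = 7.4 − 1.2·37 = -37.

a = 1.2, b = -37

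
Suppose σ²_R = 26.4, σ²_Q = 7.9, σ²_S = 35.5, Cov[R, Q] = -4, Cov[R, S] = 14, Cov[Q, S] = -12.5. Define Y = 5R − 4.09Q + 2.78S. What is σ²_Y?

σ²_Y = 1903.56519

σ²_Y = a²·σ²_R + b²·σ²_Q + c²·σ²_S + 2ab·Cov[R, Q] + 2ac·Cov[R, S] + 2bc·Cov[Q, S], with a = 5, b = -4.09, c = 2.78.
= 660 + 132.15199 + 274.3582 + 163.6 + 389.2 + 284.255
= 1903.56519.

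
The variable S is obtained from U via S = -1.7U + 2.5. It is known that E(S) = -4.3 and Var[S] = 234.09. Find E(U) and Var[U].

E(U) = 4, Var[U] = 81

From S = -1.7U + 2.5: E(S) = a·E(U) + b, so E(U) = (E(S) − b)/a = (-4.3 − 2.5)/(-1.7) = 4.
Var[S] = a²·Var[U], so Var[U] = 234.09/(-1.7)² = 81.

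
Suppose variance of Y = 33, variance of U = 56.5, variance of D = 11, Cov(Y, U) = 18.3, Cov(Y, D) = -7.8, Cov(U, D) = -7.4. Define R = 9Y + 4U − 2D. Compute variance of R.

variance of R = a²·variance of Y + b²·variance of U + c²·variance of D + 2ab·Cov(Y, U) + 2ac·Cov(Y, D) + 2bc·Cov(U, D), with a = 9, b = 4, c = -2.
= 2673 + 904 + 44 + 1317.6 + 280.8 + 118.4
= 5337.8.

variance of R = 5337.8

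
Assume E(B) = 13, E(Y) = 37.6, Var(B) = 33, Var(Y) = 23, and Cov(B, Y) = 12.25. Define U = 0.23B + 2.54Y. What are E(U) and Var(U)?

E(U) = 98.494, Var(U) = 164.4454

E(U) = 0.23·E(B) + 2.54·E(Y) = 0.23·13 + 2.54·37.6 = 98.494.
Var(U) = a²·Var(B) + b²·Var(Y) + 2ab·Cov(B, Y) with a = 0.23, b = 2.54.
= 0.23²·33 + 2.54²·23 + 2·0.23·2.54·12.25
= 1.7457 + 148.3868 + 14.3129 = 164.4454.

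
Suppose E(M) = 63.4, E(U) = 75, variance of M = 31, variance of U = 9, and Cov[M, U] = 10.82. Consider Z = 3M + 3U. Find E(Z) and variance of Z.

E(Z) = 3·E(M) + 3·E(U) = 3·63.4 + 3·75 = 415.2.
variance of Z = a²·variance of M + b²·variance of U + 2ab·Cov[M, U] with a = 3, b = 3.
= 3²·31 + 3²·9 + 2·3·3·10.82
= 279 + 81 + 194.76 = 554.76.

E(Z) = 415.2, variance of Z = 554.76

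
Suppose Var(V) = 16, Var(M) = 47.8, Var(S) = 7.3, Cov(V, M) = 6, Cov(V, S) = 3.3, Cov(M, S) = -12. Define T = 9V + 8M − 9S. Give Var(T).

Var(T) = 7003.9

Var(T) = a²·Var(V) + b²·Var(M) + c²·Var(S) + 2ab·Cov(V, M) + 2ac·Cov(V, S) + 2bc·Cov(M, S), with a = 9, b = 8, c = -9.
= 1296 + 3059.2 + 591.3 + 864 + (-534.6) + 1728
= 7003.9.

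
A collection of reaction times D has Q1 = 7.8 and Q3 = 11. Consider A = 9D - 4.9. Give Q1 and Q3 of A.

Q1(A) = 65.3, Q3(A) = 94.1

a = 9 > 0: Q1(A) = a·Q1(D)+b = 65.3, Q3(A) = a·Q3(D)+b = 94.1.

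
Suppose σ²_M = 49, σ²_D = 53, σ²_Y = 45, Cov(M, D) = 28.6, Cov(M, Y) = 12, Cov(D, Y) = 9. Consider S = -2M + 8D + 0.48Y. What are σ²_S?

σ²_S = a²·σ²_M + b²·σ²_D + c²·σ²_Y + 2ab·Cov(M, D) + 2ac·Cov(M, Y) + 2bc·Cov(D, Y), with a = -2, b = 8, c = 0.48.
= 196 + 3392 + 10.368 + (-915.2) + (-23.04) + 69.12
= 2729.248.

σ²_S = 2729.248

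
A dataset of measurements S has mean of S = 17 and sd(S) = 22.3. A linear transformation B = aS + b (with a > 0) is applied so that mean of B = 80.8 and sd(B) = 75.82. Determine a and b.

a = 3.4, b = 23

sd(B) = a·sd(S) (a > 0), so a = 75.82/22.3 = 3.4.
mean of B = a·mean of S + b, so b = 80.8 − 3.4·17 = 23.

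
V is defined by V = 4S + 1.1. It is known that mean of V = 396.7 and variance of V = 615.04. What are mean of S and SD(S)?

mean of S = 98.9, SD(S) = 6.2

From V = 4S + 1.1: mean of V = a·mean of S + b, so mean of S = (mean of V − b)/a = (396.7 − 1.1)/4 = 98.9.
SD(V) = √615.04 = 24.8.
SD(V) = |a|·SD(S), so SD(S) = 24.8/|4| = 6.2.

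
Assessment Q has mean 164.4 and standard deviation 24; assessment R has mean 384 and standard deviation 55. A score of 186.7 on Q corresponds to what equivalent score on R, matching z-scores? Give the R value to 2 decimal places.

z = (186.7 − 164.4)/24 ≈ 0.9292.
R = 384 + z·55 = 384 + (186.7 − 164.4)·55/24 ≈ 435.10.

R = 435.10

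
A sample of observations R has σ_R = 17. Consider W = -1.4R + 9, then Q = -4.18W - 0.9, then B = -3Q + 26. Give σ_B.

σ_W = |-1.4|·17 = 23.8.
σ_Q = |-4.18|·23.8 = 99.484.
σ_B = |-3|·99.484 = 298.452.

σ_B = 298.452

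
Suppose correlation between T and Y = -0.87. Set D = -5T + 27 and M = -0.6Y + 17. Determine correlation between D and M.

Linear rescalings preserve correlation up to sign; here the slopes -5 and -0.6 have the same sign, so correlation between D and M = correlation between T and Y = -0.87.

correlation between D and M = -0.87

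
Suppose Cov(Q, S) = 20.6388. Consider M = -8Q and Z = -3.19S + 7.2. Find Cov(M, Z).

Cov(M, Z) = 526.702176

Cov(M, Z) = a·c·Cov(Q, S) = (-8)·(-3.19)·20.6388 = 526.702176. Additive constants drop out.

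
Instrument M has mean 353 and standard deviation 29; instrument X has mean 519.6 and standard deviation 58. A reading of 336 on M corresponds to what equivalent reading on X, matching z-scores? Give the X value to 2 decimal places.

z = (336 − 353)/29 ≈ -0.5862.
X = 519.6 + z·58 = 519.6 + (336 − 353)·58/29 = 485.60.

X = 485.60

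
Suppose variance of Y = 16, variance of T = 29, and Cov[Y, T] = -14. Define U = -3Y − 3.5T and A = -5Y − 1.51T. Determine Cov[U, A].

Cov[U, A] = 84.845

By bilinearity, Cov[U, A] = ac·variance of Y + bd·variance of T + (ad+bc)·Cov[Y, T], with a=-3, b=-3.5, c=-5, d=-1.51.
ac·variance of Y = (-3)·(-5)·16 = 240
bd·variance of T = (-3.5)·(-1.51)·29 = 153.265
(ad+bc)·Cov[Y, T] = (22.03)·(-14) = -308.42
Cov[U, A] = 240 + 153.265 + (-308.42) = 84.845.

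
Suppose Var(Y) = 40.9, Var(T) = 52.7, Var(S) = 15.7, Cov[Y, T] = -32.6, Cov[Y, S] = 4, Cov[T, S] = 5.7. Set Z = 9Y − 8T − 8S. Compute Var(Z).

Var(Z) = a²·Var(Y) + b²·Var(T) + c²·Var(S) + 2ab·Cov[Y, T] + 2ac·Cov[Y, S] + 2bc·Cov[T, S], with a = 9, b = -8, c = -8.
= 3312.9 + 3372.8 + 1004.8 + 4694.4 + (-576) + 729.6
= 12538.5.

Var(Z) = 12538.5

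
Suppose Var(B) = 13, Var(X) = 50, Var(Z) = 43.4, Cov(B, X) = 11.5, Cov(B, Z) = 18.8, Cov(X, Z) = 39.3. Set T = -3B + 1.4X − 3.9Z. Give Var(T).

Var(T) = a²·Var(B) + b²·Var(X) + c²·Var(Z) + 2ab·Cov(B, X) + 2ac·Cov(B, Z) + 2bc·Cov(X, Z), with a = -3, b = 1.4, c = -3.9.
= 117 + 98 + 660.114 + (-96.6) + 439.92 + (-429.156)
= 789.278.

Var(T) = 789.278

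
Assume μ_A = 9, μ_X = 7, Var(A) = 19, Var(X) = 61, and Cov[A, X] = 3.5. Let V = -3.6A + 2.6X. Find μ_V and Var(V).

μ_V = (-3.6)·μ_A + 2.6·μ_X = (-3.6)·9 + 2.6·7 = -14.2.
Var(V) = a²·Var(A) + b²·Var(X) + 2ab·Cov[A, X] with a = -3.6, b = 2.6.
= (-3.6)²·19 + 2.6²·61 + 2·(-3.6)·2.6·3.5
= 246.24 + 412.36 + (-65.52) = 593.08.

μ_V = -14.2, Var(V) = 593.08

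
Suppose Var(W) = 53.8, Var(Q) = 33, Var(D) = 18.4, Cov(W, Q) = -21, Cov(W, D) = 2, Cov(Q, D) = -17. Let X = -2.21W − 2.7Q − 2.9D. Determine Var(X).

Var(X) = a²·Var(W) + b²·Var(Q) + c²·Var(D) + 2ab·Cov(W, Q) + 2ac·Cov(W, D) + 2bc·Cov(Q, D), with a = -2.21, b = -2.7, c = -2.9.
= 262.76458 + 240.57 + 154.744 + (-250.614) + 25.636 + (-266.22)
= 166.88058.

Var(X) = 166.88058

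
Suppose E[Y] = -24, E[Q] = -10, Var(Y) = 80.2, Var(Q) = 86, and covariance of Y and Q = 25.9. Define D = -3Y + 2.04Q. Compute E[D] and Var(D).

E[D] = 51.6, Var(D) = 762.6816

E[D] = (-3)·E[Y] + 2.04·E[Q] = (-3)·(-24) + 2.04·(-10) = 51.6.
Var(D) = a²·Var(Y) + b²·Var(Q) + 2ab·covariance of Y and Q with a = -3, b = 2.04.
= (-3)²·80.2 + 2.04²·86 + 2·(-3)·2.04·25.9
= 721.8 + 357.8976 + (-317.016) = 762.6816.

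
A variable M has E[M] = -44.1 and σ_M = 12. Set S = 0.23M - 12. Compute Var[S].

Var[S] = 7.6176

S = 0.23M - 12 is linear with a = 0.23, b = -12.
Var[M] = 12² = 144.
Var[S] = a²·Var[M] = 0.23²·144 = 7.6176 (the additive constant -12 does not affect variance).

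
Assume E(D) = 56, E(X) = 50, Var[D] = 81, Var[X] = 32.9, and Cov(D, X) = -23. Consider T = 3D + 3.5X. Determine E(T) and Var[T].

E(T) = 343, Var[T] = 649.025

E(T) = 3·E(D) + 3.5·E(X) = 3·56 + 3.5·50 = 343.
Var[T] = a²·Var[D] + b²·Var[X] + 2ab·Cov(D, X) with a = 3, b = 3.5.
= 3²·81 + 3.5²·32.9 + 2·3·3.5·(-23)
= 729 + 403.025 + (-483) = 649.025.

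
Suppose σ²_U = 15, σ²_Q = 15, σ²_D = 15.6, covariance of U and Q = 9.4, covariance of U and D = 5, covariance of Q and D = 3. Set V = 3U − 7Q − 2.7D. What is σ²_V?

σ²_V = 621.324

σ²_V = a²·σ²_U + b²·σ²_Q + c²·σ²_D + 2ab·covariance of U and Q + 2ac·covariance of U and D + 2bc·covariance of Q and D, with a = 3, b = -7, c = -2.7.
= 135 + 735 + 113.724 + (-394.8) + (-81) + 113.4
= 621.324.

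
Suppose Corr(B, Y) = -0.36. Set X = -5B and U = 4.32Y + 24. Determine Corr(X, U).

Corr(X, U) = 0.36

Linear rescalings preserve |correlation|; the slopes -5 and 4.32 have opposite signs, so the correlation flips sign: Corr(X, U) = −Corr(B, Y) = 0.36.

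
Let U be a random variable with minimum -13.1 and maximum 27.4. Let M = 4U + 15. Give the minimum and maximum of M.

min(M) = -37.4, max(M) = 124.6

a = 4 > 0, so min(M) = a·min(U)+b = 4·(-13.1) + 15 = -37.4 and max(M) = 4·27.4 + 15 = 124.6.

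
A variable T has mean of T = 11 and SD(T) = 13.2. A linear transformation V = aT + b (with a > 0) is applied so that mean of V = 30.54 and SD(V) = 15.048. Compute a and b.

SD(V) = a·SD(T) (a > 0), so a = 15.048/13.2 = 1.14.
mean of V = a·mean of T + b, so b = 30.54 − 1.14·11 = 18.

a = 1.14, b = 18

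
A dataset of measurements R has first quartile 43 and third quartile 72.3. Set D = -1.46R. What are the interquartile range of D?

IQR(D) = 42.778

IQR of R = Q3 − Q1 = 72.3 − 43 = 29.3.
Under D = aR + b, IQR(D) = |a|·IQR(R) = |-1.46|·29.3 = 42.778 (shifts cancel; spread scales by |a|).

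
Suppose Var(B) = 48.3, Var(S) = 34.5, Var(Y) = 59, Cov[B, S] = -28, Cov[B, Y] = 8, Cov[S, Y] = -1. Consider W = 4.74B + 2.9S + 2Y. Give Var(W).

Var(W) = 981.63408

Var(W) = a²·Var(B) + b²·Var(S) + c²·Var(Y) + 2ab·Cov[B, S] + 2ac·Cov[B, Y] + 2bc·Cov[S, Y], with a = 4.74, b = 2.9, c = 2.
= 1085.18508 + 290.145 + 236 + (-769.776) + 151.68 + (-11.6)
= 981.63408.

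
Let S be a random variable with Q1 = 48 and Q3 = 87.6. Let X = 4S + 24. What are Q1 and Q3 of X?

a = 4 > 0: Q1(X) = a·Q1(S)+b = 216, Q3(X) = a·Q3(S)+b = 374.4.

Q1(X) = 216, Q3(X) = 374.4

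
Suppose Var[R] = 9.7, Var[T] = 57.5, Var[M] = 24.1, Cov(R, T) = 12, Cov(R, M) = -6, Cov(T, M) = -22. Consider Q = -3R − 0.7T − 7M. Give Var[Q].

Var[Q] = 879.175

Var[Q] = a²·Var[R] + b²·Var[T] + c²·Var[M] + 2ab·Cov(R, T) + 2ac·Cov(R, M) + 2bc·Cov(T, M), with a = -3, b = -0.7, c = -7.
= 87.3 + 28.175 + 1180.9 + 50.4 + (-252) + (-215.6)
= 879.175.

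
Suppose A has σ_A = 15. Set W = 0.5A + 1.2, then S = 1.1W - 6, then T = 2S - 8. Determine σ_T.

σ_W = |0.5|·15 = 7.5.
σ_S = |1.1|·7.5 = 8.25.
σ_T = |2|·8.25 = 16.5.

σ_T = 16.5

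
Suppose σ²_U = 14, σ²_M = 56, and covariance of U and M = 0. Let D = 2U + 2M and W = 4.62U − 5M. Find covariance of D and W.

covariance of D and W = -430.64

By bilinearity, covariance of D and W = ac·σ²_U + bd·σ²_M + (ad+bc)·covariance of U and M, with a=2, b=2, c=4.62, d=-5.
ac·σ²_U = 2·4.62·14 = 129.36
bd·σ²_M = 2·(-5)·56 = -560
(ad+bc)·covariance of U and M = (-0.76)·0 = 0
covariance of D and W = 129.36 + (-560) + 0 = -430.64.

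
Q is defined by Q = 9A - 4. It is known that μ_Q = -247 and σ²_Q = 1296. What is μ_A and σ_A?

From Q = 9A - 4: μ_Q = a·μ_A + b, so μ_A = (μ_Q − b)/a = (-247 − (-4))/9 = -27.
σ_Q = √1296 = 36.
σ_Q = |a|·σ_A, so σ_A = 36/|9| = 4.

μ_A = -27, σ_A = 4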